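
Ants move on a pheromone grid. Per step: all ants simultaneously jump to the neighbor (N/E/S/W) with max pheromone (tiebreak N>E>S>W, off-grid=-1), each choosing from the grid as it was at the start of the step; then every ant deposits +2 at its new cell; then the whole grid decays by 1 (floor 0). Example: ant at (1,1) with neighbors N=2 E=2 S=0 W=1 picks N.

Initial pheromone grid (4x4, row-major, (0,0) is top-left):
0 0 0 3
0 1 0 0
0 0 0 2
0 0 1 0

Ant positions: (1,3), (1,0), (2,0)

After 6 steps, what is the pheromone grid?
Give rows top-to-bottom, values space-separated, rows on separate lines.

After step 1: ants at (0,3),(1,1),(1,0)
  0 0 0 4
  1 2 0 0
  0 0 0 1
  0 0 0 0
After step 2: ants at (1,3),(1,0),(1,1)
  0 0 0 3
  2 3 0 1
  0 0 0 0
  0 0 0 0
After step 3: ants at (0,3),(1,1),(1,0)
  0 0 0 4
  3 4 0 0
  0 0 0 0
  0 0 0 0
After step 4: ants at (1,3),(1,0),(1,1)
  0 0 0 3
  4 5 0 1
  0 0 0 0
  0 0 0 0
After step 5: ants at (0,3),(1,1),(1,0)
  0 0 0 4
  5 6 0 0
  0 0 0 0
  0 0 0 0
After step 6: ants at (1,3),(1,0),(1,1)
  0 0 0 3
  6 7 0 1
  0 0 0 0
  0 0 0 0

0 0 0 3
6 7 0 1
0 0 0 0
0 0 0 0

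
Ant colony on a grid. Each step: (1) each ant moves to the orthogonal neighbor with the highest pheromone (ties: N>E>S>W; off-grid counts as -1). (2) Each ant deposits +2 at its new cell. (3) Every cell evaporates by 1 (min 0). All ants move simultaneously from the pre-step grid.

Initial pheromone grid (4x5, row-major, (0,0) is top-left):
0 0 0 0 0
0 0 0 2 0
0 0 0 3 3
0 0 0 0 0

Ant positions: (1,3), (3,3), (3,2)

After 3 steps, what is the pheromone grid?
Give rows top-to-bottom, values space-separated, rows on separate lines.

After step 1: ants at (2,3),(2,3),(2,2)
  0 0 0 0 0
  0 0 0 1 0
  0 0 1 6 2
  0 0 0 0 0
After step 2: ants at (2,4),(2,4),(2,3)
  0 0 0 0 0
  0 0 0 0 0
  0 0 0 7 5
  0 0 0 0 0
After step 3: ants at (2,3),(2,3),(2,4)
  0 0 0 0 0
  0 0 0 0 0
  0 0 0 10 6
  0 0 0 0 0

0 0 0 0 0
0 0 0 0 0
0 0 0 10 6
0 0 0 0 0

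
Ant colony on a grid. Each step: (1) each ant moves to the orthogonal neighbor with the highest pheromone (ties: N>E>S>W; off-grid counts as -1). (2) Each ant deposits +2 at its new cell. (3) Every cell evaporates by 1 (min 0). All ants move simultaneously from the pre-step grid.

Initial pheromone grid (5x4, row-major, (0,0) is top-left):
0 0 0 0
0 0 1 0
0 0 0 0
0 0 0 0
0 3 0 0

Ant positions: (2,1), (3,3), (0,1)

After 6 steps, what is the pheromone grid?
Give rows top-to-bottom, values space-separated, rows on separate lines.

After step 1: ants at (1,1),(2,3),(0,2)
  0 0 1 0
  0 1 0 0
  0 0 0 1
  0 0 0 0
  0 2 0 0
After step 2: ants at (0,1),(1,3),(0,3)
  0 1 0 1
  0 0 0 1
  0 0 0 0
  0 0 0 0
  0 1 0 0
After step 3: ants at (0,2),(0,3),(1,3)
  0 0 1 2
  0 0 0 2
  0 0 0 0
  0 0 0 0
  0 0 0 0
After step 4: ants at (0,3),(1,3),(0,3)
  0 0 0 5
  0 0 0 3
  0 0 0 0
  0 0 0 0
  0 0 0 0
After step 5: ants at (1,3),(0,3),(1,3)
  0 0 0 6
  0 0 0 6
  0 0 0 0
  0 0 0 0
  0 0 0 0
After step 6: ants at (0,3),(1,3),(0,3)
  0 0 0 9
  0 0 0 7
  0 0 0 0
  0 0 0 0
  0 0 0 0

0 0 0 9
0 0 0 7
0 0 0 0
0 0 0 0
0 0 0 0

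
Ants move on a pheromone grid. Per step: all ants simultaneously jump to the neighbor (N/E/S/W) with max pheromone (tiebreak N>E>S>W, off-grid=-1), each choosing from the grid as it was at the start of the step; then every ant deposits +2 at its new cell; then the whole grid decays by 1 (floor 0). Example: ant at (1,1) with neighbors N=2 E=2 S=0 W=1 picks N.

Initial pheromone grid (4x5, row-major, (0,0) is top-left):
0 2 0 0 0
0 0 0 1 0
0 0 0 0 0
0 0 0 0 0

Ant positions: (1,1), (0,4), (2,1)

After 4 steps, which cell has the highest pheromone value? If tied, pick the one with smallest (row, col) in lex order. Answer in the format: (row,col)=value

Step 1: ant0:(1,1)->N->(0,1) | ant1:(0,4)->S->(1,4) | ant2:(2,1)->N->(1,1)
  grid max=3 at (0,1)
Step 2: ant0:(0,1)->S->(1,1) | ant1:(1,4)->N->(0,4) | ant2:(1,1)->N->(0,1)
  grid max=4 at (0,1)
Step 3: ant0:(1,1)->N->(0,1) | ant1:(0,4)->S->(1,4) | ant2:(0,1)->S->(1,1)
  grid max=5 at (0,1)
Step 4: ant0:(0,1)->S->(1,1) | ant1:(1,4)->N->(0,4) | ant2:(1,1)->N->(0,1)
  grid max=6 at (0,1)
Final grid:
  0 6 0 0 1
  0 4 0 0 0
  0 0 0 0 0
  0 0 0 0 0
Max pheromone 6 at (0,1)

Answer: (0,1)=6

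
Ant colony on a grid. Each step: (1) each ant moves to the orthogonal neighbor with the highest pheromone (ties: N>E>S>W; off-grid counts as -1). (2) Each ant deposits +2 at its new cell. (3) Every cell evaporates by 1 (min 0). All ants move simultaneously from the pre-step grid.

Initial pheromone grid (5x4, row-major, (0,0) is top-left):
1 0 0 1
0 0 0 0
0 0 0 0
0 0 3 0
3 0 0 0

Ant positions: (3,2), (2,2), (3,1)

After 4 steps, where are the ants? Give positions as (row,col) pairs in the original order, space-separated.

Step 1: ant0:(3,2)->N->(2,2) | ant1:(2,2)->S->(3,2) | ant2:(3,1)->E->(3,2)
  grid max=6 at (3,2)
Step 2: ant0:(2,2)->S->(3,2) | ant1:(3,2)->N->(2,2) | ant2:(3,2)->N->(2,2)
  grid max=7 at (3,2)
Step 3: ant0:(3,2)->N->(2,2) | ant1:(2,2)->S->(3,2) | ant2:(2,2)->S->(3,2)
  grid max=10 at (3,2)
Step 4: ant0:(2,2)->S->(3,2) | ant1:(3,2)->N->(2,2) | ant2:(3,2)->N->(2,2)
  grid max=11 at (3,2)

(3,2) (2,2) (2,2)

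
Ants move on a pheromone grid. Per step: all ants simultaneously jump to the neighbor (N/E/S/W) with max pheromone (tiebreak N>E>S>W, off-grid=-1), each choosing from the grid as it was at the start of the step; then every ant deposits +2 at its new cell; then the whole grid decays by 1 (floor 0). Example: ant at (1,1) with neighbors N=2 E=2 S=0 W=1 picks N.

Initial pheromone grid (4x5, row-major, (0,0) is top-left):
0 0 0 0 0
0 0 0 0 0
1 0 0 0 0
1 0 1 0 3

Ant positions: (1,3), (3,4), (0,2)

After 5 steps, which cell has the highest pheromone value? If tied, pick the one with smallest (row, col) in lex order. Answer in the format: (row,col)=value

Answer: (0,3)=7

Derivation:
Step 1: ant0:(1,3)->N->(0,3) | ant1:(3,4)->N->(2,4) | ant2:(0,2)->E->(0,3)
  grid max=3 at (0,3)
Step 2: ant0:(0,3)->E->(0,4) | ant1:(2,4)->S->(3,4) | ant2:(0,3)->E->(0,4)
  grid max=3 at (0,4)
Step 3: ant0:(0,4)->W->(0,3) | ant1:(3,4)->N->(2,4) | ant2:(0,4)->W->(0,3)
  grid max=5 at (0,3)
Step 4: ant0:(0,3)->E->(0,4) | ant1:(2,4)->S->(3,4) | ant2:(0,3)->E->(0,4)
  grid max=5 at (0,4)
Step 5: ant0:(0,4)->W->(0,3) | ant1:(3,4)->N->(2,4) | ant2:(0,4)->W->(0,3)
  grid max=7 at (0,3)
Final grid:
  0 0 0 7 4
  0 0 0 0 0
  0 0 0 0 1
  0 0 0 0 2
Max pheromone 7 at (0,3)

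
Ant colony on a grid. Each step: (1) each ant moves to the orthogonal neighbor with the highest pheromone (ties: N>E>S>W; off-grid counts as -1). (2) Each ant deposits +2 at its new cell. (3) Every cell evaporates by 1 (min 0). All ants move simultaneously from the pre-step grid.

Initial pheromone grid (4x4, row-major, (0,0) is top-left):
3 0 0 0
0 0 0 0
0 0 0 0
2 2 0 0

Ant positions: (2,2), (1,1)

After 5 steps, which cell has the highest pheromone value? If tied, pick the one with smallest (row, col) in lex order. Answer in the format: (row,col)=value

Answer: (0,0)=2

Derivation:
Step 1: ant0:(2,2)->N->(1,2) | ant1:(1,1)->N->(0,1)
  grid max=2 at (0,0)
Step 2: ant0:(1,2)->N->(0,2) | ant1:(0,1)->W->(0,0)
  grid max=3 at (0,0)
Step 3: ant0:(0,2)->E->(0,3) | ant1:(0,0)->E->(0,1)
  grid max=2 at (0,0)
Step 4: ant0:(0,3)->S->(1,3) | ant1:(0,1)->W->(0,0)
  grid max=3 at (0,0)
Step 5: ant0:(1,3)->N->(0,3) | ant1:(0,0)->E->(0,1)
  grid max=2 at (0,0)
Final grid:
  2 1 0 1
  0 0 0 0
  0 0 0 0
  0 0 0 0
Max pheromone 2 at (0,0)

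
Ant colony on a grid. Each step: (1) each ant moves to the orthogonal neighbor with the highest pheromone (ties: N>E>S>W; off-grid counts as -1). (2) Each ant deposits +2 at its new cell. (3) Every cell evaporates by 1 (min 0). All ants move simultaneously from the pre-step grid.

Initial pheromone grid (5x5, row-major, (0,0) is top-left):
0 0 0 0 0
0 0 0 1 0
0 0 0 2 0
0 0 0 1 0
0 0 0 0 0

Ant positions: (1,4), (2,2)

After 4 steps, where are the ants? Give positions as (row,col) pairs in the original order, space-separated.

Step 1: ant0:(1,4)->W->(1,3) | ant1:(2,2)->E->(2,3)
  grid max=3 at (2,3)
Step 2: ant0:(1,3)->S->(2,3) | ant1:(2,3)->N->(1,3)
  grid max=4 at (2,3)
Step 3: ant0:(2,3)->N->(1,3) | ant1:(1,3)->S->(2,3)
  grid max=5 at (2,3)
Step 4: ant0:(1,3)->S->(2,3) | ant1:(2,3)->N->(1,3)
  grid max=6 at (2,3)

(2,3) (1,3)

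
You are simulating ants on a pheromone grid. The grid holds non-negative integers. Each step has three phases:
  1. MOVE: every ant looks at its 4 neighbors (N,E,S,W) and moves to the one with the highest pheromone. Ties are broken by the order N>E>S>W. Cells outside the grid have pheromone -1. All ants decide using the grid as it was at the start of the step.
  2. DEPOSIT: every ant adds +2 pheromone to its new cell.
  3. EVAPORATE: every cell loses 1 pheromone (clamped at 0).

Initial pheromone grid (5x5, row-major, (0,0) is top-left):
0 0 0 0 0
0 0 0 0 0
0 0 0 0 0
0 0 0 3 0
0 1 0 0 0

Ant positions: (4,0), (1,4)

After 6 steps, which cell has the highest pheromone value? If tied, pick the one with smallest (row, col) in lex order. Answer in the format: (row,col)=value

Answer: (1,4)=1

Derivation:
Step 1: ant0:(4,0)->E->(4,1) | ant1:(1,4)->N->(0,4)
  grid max=2 at (3,3)
Step 2: ant0:(4,1)->N->(3,1) | ant1:(0,4)->S->(1,4)
  grid max=1 at (1,4)
Step 3: ant0:(3,1)->S->(4,1) | ant1:(1,4)->N->(0,4)
  grid max=2 at (4,1)
Step 4: ant0:(4,1)->N->(3,1) | ant1:(0,4)->S->(1,4)
  grid max=1 at (1,4)
Step 5: ant0:(3,1)->S->(4,1) | ant1:(1,4)->N->(0,4)
  grid max=2 at (4,1)
Step 6: ant0:(4,1)->N->(3,1) | ant1:(0,4)->S->(1,4)
  grid max=1 at (1,4)
Final grid:
  0 0 0 0 0
  0 0 0 0 1
  0 0 0 0 0
  0 1 0 0 0
  0 1 0 0 0
Max pheromone 1 at (1,4)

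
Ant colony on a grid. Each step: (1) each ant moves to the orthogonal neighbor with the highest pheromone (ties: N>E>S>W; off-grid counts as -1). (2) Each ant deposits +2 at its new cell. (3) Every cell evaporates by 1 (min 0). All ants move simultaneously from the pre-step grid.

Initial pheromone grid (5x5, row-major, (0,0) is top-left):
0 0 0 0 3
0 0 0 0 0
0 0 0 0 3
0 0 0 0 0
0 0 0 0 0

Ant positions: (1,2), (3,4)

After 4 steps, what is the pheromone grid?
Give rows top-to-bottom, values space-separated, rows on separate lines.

After step 1: ants at (0,2),(2,4)
  0 0 1 0 2
  0 0 0 0 0
  0 0 0 0 4
  0 0 0 0 0
  0 0 0 0 0
After step 2: ants at (0,3),(1,4)
  0 0 0 1 1
  0 0 0 0 1
  0 0 0 0 3
  0 0 0 0 0
  0 0 0 0 0
After step 3: ants at (0,4),(2,4)
  0 0 0 0 2
  0 0 0 0 0
  0 0 0 0 4
  0 0 0 0 0
  0 0 0 0 0
After step 4: ants at (1,4),(1,4)
  0 0 0 0 1
  0 0 0 0 3
  0 0 0 0 3
  0 0 0 0 0
  0 0 0 0 0

0 0 0 0 1
0 0 0 0 3
0 0 0 0 3
0 0 0 0 0
0 0 0 0 0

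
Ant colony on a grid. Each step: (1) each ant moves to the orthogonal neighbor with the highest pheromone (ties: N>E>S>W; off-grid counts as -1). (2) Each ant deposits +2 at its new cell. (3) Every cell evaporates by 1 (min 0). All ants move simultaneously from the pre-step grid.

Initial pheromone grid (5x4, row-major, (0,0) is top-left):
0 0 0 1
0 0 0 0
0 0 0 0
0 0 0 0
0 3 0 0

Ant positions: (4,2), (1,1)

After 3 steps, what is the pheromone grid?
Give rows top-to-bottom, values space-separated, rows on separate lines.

After step 1: ants at (4,1),(0,1)
  0 1 0 0
  0 0 0 0
  0 0 0 0
  0 0 0 0
  0 4 0 0
After step 2: ants at (3,1),(0,2)
  0 0 1 0
  0 0 0 0
  0 0 0 0
  0 1 0 0
  0 3 0 0
After step 3: ants at (4,1),(0,3)
  0 0 0 1
  0 0 0 0
  0 0 0 0
  0 0 0 0
  0 4 0 0

0 0 0 1
0 0 0 0
0 0 0 0
0 0 0 0
0 4 0 0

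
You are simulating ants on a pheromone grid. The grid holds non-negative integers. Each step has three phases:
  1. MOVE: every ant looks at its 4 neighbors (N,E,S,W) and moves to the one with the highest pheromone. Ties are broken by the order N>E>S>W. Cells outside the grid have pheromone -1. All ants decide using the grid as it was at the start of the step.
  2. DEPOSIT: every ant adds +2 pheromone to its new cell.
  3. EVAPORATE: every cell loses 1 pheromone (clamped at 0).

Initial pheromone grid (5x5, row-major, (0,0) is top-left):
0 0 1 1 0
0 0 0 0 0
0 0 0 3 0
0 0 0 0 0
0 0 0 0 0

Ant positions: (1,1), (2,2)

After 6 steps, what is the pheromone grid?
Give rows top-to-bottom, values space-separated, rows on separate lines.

After step 1: ants at (0,1),(2,3)
  0 1 0 0 0
  0 0 0 0 0
  0 0 0 4 0
  0 0 0 0 0
  0 0 0 0 0
After step 2: ants at (0,2),(1,3)
  0 0 1 0 0
  0 0 0 1 0
  0 0 0 3 0
  0 0 0 0 0
  0 0 0 0 0
After step 3: ants at (0,3),(2,3)
  0 0 0 1 0
  0 0 0 0 0
  0 0 0 4 0
  0 0 0 0 0
  0 0 0 0 0
After step 4: ants at (0,4),(1,3)
  0 0 0 0 1
  0 0 0 1 0
  0 0 0 3 0
  0 0 0 0 0
  0 0 0 0 0
After step 5: ants at (1,4),(2,3)
  0 0 0 0 0
  0 0 0 0 1
  0 0 0 4 0
  0 0 0 0 0
  0 0 0 0 0
After step 6: ants at (0,4),(1,3)
  0 0 0 0 1
  0 0 0 1 0
  0 0 0 3 0
  0 0 0 0 0
  0 0 0 0 0

0 0 0 0 1
0 0 0 1 0
0 0 0 3 0
0 0 0 0 0
0 0 0 0 0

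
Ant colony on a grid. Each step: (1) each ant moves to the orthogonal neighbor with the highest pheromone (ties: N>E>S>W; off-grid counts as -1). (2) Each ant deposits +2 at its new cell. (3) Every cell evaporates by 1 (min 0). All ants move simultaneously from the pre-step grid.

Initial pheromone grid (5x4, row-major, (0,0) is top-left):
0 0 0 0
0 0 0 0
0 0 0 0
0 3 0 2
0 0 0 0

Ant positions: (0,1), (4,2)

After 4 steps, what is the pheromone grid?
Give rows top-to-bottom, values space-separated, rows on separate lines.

After step 1: ants at (0,2),(3,2)
  0 0 1 0
  0 0 0 0
  0 0 0 0
  0 2 1 1
  0 0 0 0
After step 2: ants at (0,3),(3,1)
  0 0 0 1
  0 0 0 0
  0 0 0 0
  0 3 0 0
  0 0 0 0
After step 3: ants at (1,3),(2,1)
  0 0 0 0
  0 0 0 1
  0 1 0 0
  0 2 0 0
  0 0 0 0
After step 4: ants at (0,3),(3,1)
  0 0 0 1
  0 0 0 0
  0 0 0 0
  0 3 0 0
  0 0 0 0

0 0 0 1
0 0 0 0
0 0 0 0
0 3 0 0
0 0 0 0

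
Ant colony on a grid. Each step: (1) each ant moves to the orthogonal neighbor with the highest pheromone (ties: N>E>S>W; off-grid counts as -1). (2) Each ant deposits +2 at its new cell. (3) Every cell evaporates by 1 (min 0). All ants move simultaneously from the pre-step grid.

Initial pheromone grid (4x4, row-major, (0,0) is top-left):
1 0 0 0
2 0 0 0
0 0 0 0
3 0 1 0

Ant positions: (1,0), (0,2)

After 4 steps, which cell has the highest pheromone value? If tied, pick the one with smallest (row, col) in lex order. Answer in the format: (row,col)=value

Step 1: ant0:(1,0)->N->(0,0) | ant1:(0,2)->E->(0,3)
  grid max=2 at (0,0)
Step 2: ant0:(0,0)->S->(1,0) | ant1:(0,3)->S->(1,3)
  grid max=2 at (1,0)
Step 3: ant0:(1,0)->N->(0,0) | ant1:(1,3)->N->(0,3)
  grid max=2 at (0,0)
Step 4: ant0:(0,0)->S->(1,0) | ant1:(0,3)->S->(1,3)
  grid max=2 at (1,0)
Final grid:
  1 0 0 0
  2 0 0 1
  0 0 0 0
  0 0 0 0
Max pheromone 2 at (1,0)

Answer: (1,0)=2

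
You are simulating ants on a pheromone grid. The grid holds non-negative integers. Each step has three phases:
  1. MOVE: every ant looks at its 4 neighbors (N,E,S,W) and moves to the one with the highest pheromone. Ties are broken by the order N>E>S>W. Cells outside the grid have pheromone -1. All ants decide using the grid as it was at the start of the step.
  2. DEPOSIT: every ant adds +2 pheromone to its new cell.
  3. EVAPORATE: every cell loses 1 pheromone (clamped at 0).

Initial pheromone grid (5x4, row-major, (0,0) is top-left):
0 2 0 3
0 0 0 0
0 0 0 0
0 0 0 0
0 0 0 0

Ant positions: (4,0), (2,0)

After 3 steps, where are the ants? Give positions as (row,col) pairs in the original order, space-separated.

Step 1: ant0:(4,0)->N->(3,0) | ant1:(2,0)->N->(1,0)
  grid max=2 at (0,3)
Step 2: ant0:(3,0)->N->(2,0) | ant1:(1,0)->N->(0,0)
  grid max=1 at (0,0)
Step 3: ant0:(2,0)->N->(1,0) | ant1:(0,0)->E->(0,1)
  grid max=1 at (0,1)

(1,0) (0,1)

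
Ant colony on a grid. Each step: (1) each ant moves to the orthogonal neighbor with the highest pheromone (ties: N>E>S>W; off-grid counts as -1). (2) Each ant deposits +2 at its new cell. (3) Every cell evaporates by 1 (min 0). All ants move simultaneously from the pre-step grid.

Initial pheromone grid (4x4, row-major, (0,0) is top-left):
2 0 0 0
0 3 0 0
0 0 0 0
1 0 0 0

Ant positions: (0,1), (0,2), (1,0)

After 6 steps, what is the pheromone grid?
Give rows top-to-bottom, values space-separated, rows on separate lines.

After step 1: ants at (1,1),(0,3),(1,1)
  1 0 0 1
  0 6 0 0
  0 0 0 0
  0 0 0 0
After step 2: ants at (0,1),(1,3),(0,1)
  0 3 0 0
  0 5 0 1
  0 0 0 0
  0 0 0 0
After step 3: ants at (1,1),(0,3),(1,1)
  0 2 0 1
  0 8 0 0
  0 0 0 0
  0 0 0 0
After step 4: ants at (0,1),(1,3),(0,1)
  0 5 0 0
  0 7 0 1
  0 0 0 0
  0 0 0 0
After step 5: ants at (1,1),(0,3),(1,1)
  0 4 0 1
  0 10 0 0
  0 0 0 0
  0 0 0 0
After step 6: ants at (0,1),(1,3),(0,1)
  0 7 0 0
  0 9 0 1
  0 0 0 0
  0 0 0 0

0 7 0 0
0 9 0 1
0 0 0 0
0 0 0 0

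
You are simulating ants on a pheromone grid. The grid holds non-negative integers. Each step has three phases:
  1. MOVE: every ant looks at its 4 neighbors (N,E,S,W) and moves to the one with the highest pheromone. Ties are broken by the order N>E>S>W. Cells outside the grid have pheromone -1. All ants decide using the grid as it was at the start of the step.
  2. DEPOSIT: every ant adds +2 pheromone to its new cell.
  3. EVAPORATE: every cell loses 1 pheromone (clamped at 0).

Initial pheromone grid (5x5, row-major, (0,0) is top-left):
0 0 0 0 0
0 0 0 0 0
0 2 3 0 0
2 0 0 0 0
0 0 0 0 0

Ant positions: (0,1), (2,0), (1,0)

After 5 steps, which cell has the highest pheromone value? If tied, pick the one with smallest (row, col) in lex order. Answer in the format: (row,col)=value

Answer: (0,4)=3

Derivation:
Step 1: ant0:(0,1)->E->(0,2) | ant1:(2,0)->E->(2,1) | ant2:(1,0)->N->(0,0)
  grid max=3 at (2,1)
Step 2: ant0:(0,2)->E->(0,3) | ant1:(2,1)->E->(2,2) | ant2:(0,0)->E->(0,1)
  grid max=3 at (2,2)
Step 3: ant0:(0,3)->E->(0,4) | ant1:(2,2)->W->(2,1) | ant2:(0,1)->E->(0,2)
  grid max=3 at (2,1)
Step 4: ant0:(0,4)->S->(1,4) | ant1:(2,1)->E->(2,2) | ant2:(0,2)->E->(0,3)
  grid max=3 at (2,2)
Step 5: ant0:(1,4)->N->(0,4) | ant1:(2,2)->W->(2,1) | ant2:(0,3)->E->(0,4)
  grid max=3 at (0,4)
Final grid:
  0 0 0 0 3
  0 0 0 0 0
  0 3 2 0 0
  0 0 0 0 0
  0 0 0 0 0
Max pheromone 3 at (0,4)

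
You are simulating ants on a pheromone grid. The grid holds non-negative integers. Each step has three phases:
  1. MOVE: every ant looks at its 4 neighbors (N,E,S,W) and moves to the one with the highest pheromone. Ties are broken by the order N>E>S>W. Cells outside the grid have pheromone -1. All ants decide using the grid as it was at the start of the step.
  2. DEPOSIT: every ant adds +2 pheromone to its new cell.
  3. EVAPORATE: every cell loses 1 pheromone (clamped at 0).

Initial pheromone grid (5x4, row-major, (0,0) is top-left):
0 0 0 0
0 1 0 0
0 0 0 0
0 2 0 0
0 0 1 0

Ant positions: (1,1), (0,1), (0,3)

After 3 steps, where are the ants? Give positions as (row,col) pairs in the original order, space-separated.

Step 1: ant0:(1,1)->N->(0,1) | ant1:(0,1)->S->(1,1) | ant2:(0,3)->S->(1,3)
  grid max=2 at (1,1)
Step 2: ant0:(0,1)->S->(1,1) | ant1:(1,1)->N->(0,1) | ant2:(1,3)->N->(0,3)
  grid max=3 at (1,1)
Step 3: ant0:(1,1)->N->(0,1) | ant1:(0,1)->S->(1,1) | ant2:(0,3)->S->(1,3)
  grid max=4 at (1,1)

(0,1) (1,1) (1,3)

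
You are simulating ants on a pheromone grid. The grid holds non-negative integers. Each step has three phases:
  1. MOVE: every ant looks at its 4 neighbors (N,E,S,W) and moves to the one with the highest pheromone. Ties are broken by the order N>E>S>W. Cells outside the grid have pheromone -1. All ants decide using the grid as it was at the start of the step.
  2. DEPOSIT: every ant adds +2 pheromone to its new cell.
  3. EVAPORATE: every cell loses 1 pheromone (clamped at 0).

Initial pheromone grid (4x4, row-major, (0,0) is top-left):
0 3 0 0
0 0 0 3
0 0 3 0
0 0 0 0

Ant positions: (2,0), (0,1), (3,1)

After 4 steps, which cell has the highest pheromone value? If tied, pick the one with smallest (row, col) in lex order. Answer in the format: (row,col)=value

Answer: (0,1)=5

Derivation:
Step 1: ant0:(2,0)->N->(1,0) | ant1:(0,1)->E->(0,2) | ant2:(3,1)->N->(2,1)
  grid max=2 at (0,1)
Step 2: ant0:(1,0)->N->(0,0) | ant1:(0,2)->W->(0,1) | ant2:(2,1)->E->(2,2)
  grid max=3 at (0,1)
Step 3: ant0:(0,0)->E->(0,1) | ant1:(0,1)->W->(0,0) | ant2:(2,2)->N->(1,2)
  grid max=4 at (0,1)
Step 4: ant0:(0,1)->W->(0,0) | ant1:(0,0)->E->(0,1) | ant2:(1,2)->S->(2,2)
  grid max=5 at (0,1)
Final grid:
  3 5 0 0
  0 0 0 0
  0 0 3 0
  0 0 0 0
Max pheromone 5 at (0,1)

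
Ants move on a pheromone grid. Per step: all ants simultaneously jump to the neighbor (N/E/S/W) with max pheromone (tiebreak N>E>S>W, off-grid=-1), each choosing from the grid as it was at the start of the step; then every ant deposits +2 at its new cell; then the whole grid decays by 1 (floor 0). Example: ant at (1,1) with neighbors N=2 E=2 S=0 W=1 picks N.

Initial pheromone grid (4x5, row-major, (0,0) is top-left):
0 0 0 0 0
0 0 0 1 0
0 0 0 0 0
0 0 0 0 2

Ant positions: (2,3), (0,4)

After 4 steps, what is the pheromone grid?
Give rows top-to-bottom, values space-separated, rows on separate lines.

After step 1: ants at (1,3),(1,4)
  0 0 0 0 0
  0 0 0 2 1
  0 0 0 0 0
  0 0 0 0 1
After step 2: ants at (1,4),(1,3)
  0 0 0 0 0
  0 0 0 3 2
  0 0 0 0 0
  0 0 0 0 0
After step 3: ants at (1,3),(1,4)
  0 0 0 0 0
  0 0 0 4 3
  0 0 0 0 0
  0 0 0 0 0
After step 4: ants at (1,4),(1,3)
  0 0 0 0 0
  0 0 0 5 4
  0 0 0 0 0
  0 0 0 0 0

0 0 0 0 0
0 0 0 5 4
0 0 0 0 0
0 0 0 0 0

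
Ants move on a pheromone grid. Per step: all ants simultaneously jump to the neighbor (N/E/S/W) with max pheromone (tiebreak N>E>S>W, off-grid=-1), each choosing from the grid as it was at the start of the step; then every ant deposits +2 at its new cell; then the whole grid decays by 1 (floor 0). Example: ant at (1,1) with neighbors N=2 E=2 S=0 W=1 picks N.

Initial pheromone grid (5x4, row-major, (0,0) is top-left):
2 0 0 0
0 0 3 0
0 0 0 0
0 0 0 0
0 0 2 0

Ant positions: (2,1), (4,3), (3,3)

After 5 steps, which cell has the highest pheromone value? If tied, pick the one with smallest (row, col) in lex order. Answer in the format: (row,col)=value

Step 1: ant0:(2,1)->N->(1,1) | ant1:(4,3)->W->(4,2) | ant2:(3,3)->N->(2,3)
  grid max=3 at (4,2)
Step 2: ant0:(1,1)->E->(1,2) | ant1:(4,2)->N->(3,2) | ant2:(2,3)->N->(1,3)
  grid max=3 at (1,2)
Step 3: ant0:(1,2)->E->(1,3) | ant1:(3,2)->S->(4,2) | ant2:(1,3)->W->(1,2)
  grid max=4 at (1,2)
Step 4: ant0:(1,3)->W->(1,2) | ant1:(4,2)->N->(3,2) | ant2:(1,2)->E->(1,3)
  grid max=5 at (1,2)
Step 5: ant0:(1,2)->E->(1,3) | ant1:(3,2)->S->(4,2) | ant2:(1,3)->W->(1,2)
  grid max=6 at (1,2)
Final grid:
  0 0 0 0
  0 0 6 4
  0 0 0 0
  0 0 0 0
  0 0 3 0
Max pheromone 6 at (1,2)

Answer: (1,2)=6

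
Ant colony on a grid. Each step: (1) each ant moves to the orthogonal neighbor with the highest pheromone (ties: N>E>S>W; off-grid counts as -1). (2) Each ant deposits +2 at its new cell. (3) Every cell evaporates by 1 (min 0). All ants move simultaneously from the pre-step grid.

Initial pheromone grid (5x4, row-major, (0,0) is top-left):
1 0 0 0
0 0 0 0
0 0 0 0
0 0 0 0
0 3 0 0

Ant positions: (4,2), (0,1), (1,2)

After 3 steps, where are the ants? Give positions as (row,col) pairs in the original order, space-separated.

Step 1: ant0:(4,2)->W->(4,1) | ant1:(0,1)->W->(0,0) | ant2:(1,2)->N->(0,2)
  grid max=4 at (4,1)
Step 2: ant0:(4,1)->N->(3,1) | ant1:(0,0)->E->(0,1) | ant2:(0,2)->E->(0,3)
  grid max=3 at (4,1)
Step 3: ant0:(3,1)->S->(4,1) | ant1:(0,1)->W->(0,0) | ant2:(0,3)->S->(1,3)
  grid max=4 at (4,1)

(4,1) (0,0) (1,3)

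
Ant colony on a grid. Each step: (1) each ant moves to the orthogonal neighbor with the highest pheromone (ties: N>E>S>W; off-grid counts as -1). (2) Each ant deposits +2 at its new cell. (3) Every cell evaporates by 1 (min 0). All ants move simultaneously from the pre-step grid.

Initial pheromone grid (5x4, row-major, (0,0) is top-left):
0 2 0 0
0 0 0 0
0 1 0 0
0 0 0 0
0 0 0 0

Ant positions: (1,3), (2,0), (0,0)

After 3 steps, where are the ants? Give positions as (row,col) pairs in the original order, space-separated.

Step 1: ant0:(1,3)->N->(0,3) | ant1:(2,0)->E->(2,1) | ant2:(0,0)->E->(0,1)
  grid max=3 at (0,1)
Step 2: ant0:(0,3)->S->(1,3) | ant1:(2,1)->N->(1,1) | ant2:(0,1)->E->(0,2)
  grid max=2 at (0,1)
Step 3: ant0:(1,3)->N->(0,3) | ant1:(1,1)->N->(0,1) | ant2:(0,2)->W->(0,1)
  grid max=5 at (0,1)

(0,3) (0,1) (0,1)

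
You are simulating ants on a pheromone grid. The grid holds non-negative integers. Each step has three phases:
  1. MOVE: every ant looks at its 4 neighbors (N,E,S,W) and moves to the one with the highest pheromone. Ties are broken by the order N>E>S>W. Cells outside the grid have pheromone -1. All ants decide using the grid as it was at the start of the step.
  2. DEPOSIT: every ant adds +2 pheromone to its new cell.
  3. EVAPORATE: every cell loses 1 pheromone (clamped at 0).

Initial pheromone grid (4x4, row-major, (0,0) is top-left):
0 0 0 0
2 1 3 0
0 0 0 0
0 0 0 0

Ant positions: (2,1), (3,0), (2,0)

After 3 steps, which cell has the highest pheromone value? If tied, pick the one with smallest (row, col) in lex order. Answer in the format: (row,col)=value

Step 1: ant0:(2,1)->N->(1,1) | ant1:(3,0)->N->(2,0) | ant2:(2,0)->N->(1,0)
  grid max=3 at (1,0)
Step 2: ant0:(1,1)->W->(1,0) | ant1:(2,0)->N->(1,0) | ant2:(1,0)->E->(1,1)
  grid max=6 at (1,0)
Step 3: ant0:(1,0)->E->(1,1) | ant1:(1,0)->E->(1,1) | ant2:(1,1)->W->(1,0)
  grid max=7 at (1,0)
Final grid:
  0 0 0 0
  7 6 0 0
  0 0 0 0
  0 0 0 0
Max pheromone 7 at (1,0)

Answer: (1,0)=7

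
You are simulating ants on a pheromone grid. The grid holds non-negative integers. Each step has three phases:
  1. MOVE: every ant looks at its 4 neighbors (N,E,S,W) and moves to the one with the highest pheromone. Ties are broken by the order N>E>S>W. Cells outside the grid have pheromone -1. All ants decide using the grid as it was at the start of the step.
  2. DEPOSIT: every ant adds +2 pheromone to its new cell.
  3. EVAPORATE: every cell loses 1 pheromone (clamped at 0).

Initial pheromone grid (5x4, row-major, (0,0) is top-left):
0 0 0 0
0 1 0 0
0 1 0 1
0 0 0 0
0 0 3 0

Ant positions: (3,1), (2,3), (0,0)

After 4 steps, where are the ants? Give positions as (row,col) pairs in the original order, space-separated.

Step 1: ant0:(3,1)->N->(2,1) | ant1:(2,3)->N->(1,3) | ant2:(0,0)->E->(0,1)
  grid max=2 at (2,1)
Step 2: ant0:(2,1)->N->(1,1) | ant1:(1,3)->N->(0,3) | ant2:(0,1)->E->(0,2)
  grid max=1 at (0,2)
Step 3: ant0:(1,1)->S->(2,1) | ant1:(0,3)->W->(0,2) | ant2:(0,2)->E->(0,3)
  grid max=2 at (0,2)
Step 4: ant0:(2,1)->N->(1,1) | ant1:(0,2)->E->(0,3) | ant2:(0,3)->W->(0,2)
  grid max=3 at (0,2)

(1,1) (0,3) (0,2)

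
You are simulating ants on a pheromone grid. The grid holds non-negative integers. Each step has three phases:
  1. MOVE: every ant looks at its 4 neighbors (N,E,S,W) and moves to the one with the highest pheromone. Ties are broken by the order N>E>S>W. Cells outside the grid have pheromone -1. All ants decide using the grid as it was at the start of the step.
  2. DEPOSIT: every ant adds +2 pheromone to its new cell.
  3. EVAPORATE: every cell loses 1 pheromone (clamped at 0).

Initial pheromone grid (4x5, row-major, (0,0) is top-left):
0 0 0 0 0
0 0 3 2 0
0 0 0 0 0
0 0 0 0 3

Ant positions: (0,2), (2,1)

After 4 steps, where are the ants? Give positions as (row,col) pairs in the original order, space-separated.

Step 1: ant0:(0,2)->S->(1,2) | ant1:(2,1)->N->(1,1)
  grid max=4 at (1,2)
Step 2: ant0:(1,2)->E->(1,3) | ant1:(1,1)->E->(1,2)
  grid max=5 at (1,2)
Step 3: ant0:(1,3)->W->(1,2) | ant1:(1,2)->E->(1,3)
  grid max=6 at (1,2)
Step 4: ant0:(1,2)->E->(1,3) | ant1:(1,3)->W->(1,2)
  grid max=7 at (1,2)

(1,3) (1,2)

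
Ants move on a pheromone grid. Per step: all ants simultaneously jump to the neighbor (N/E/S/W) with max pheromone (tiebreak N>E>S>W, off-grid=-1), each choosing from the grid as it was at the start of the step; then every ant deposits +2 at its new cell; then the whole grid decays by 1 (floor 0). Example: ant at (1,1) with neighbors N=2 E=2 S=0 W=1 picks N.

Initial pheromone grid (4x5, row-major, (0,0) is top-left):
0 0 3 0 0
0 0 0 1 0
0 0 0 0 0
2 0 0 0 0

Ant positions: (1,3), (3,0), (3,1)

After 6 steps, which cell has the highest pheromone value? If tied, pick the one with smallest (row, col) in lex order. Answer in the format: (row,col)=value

Answer: (3,0)=8

Derivation:
Step 1: ant0:(1,3)->N->(0,3) | ant1:(3,0)->N->(2,0) | ant2:(3,1)->W->(3,0)
  grid max=3 at (3,0)
Step 2: ant0:(0,3)->W->(0,2) | ant1:(2,0)->S->(3,0) | ant2:(3,0)->N->(2,0)
  grid max=4 at (3,0)
Step 3: ant0:(0,2)->E->(0,3) | ant1:(3,0)->N->(2,0) | ant2:(2,0)->S->(3,0)
  grid max=5 at (3,0)
Step 4: ant0:(0,3)->W->(0,2) | ant1:(2,0)->S->(3,0) | ant2:(3,0)->N->(2,0)
  grid max=6 at (3,0)
Step 5: ant0:(0,2)->E->(0,3) | ant1:(3,0)->N->(2,0) | ant2:(2,0)->S->(3,0)
  grid max=7 at (3,0)
Step 6: ant0:(0,3)->W->(0,2) | ant1:(2,0)->S->(3,0) | ant2:(3,0)->N->(2,0)
  grid max=8 at (3,0)
Final grid:
  0 0 3 0 0
  0 0 0 0 0
  6 0 0 0 0
  8 0 0 0 0
Max pheromone 8 at (3,0)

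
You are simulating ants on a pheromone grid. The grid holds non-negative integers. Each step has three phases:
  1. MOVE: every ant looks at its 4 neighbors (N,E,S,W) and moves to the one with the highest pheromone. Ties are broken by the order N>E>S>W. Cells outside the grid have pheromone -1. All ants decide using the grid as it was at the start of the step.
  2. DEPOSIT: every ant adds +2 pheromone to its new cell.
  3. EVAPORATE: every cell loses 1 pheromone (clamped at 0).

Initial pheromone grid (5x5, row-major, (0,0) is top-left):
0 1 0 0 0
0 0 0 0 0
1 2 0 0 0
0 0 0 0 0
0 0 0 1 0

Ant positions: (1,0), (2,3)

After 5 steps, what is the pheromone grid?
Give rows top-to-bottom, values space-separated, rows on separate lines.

After step 1: ants at (2,0),(1,3)
  0 0 0 0 0
  0 0 0 1 0
  2 1 0 0 0
  0 0 0 0 0
  0 0 0 0 0
After step 2: ants at (2,1),(0,3)
  0 0 0 1 0
  0 0 0 0 0
  1 2 0 0 0
  0 0 0 0 0
  0 0 0 0 0
After step 3: ants at (2,0),(0,4)
  0 0 0 0 1
  0 0 0 0 0
  2 1 0 0 0
  0 0 0 0 0
  0 0 0 0 0
After step 4: ants at (2,1),(1,4)
  0 0 0 0 0
  0 0 0 0 1
  1 2 0 0 0
  0 0 0 0 0
  0 0 0 0 0
After step 5: ants at (2,0),(0,4)
  0 0 0 0 1
  0 0 0 0 0
  2 1 0 0 0
  0 0 0 0 0
  0 0 0 0 0

0 0 0 0 1
0 0 0 0 0
2 1 0 0 0
0 0 0 0 0
0 0 0 0 0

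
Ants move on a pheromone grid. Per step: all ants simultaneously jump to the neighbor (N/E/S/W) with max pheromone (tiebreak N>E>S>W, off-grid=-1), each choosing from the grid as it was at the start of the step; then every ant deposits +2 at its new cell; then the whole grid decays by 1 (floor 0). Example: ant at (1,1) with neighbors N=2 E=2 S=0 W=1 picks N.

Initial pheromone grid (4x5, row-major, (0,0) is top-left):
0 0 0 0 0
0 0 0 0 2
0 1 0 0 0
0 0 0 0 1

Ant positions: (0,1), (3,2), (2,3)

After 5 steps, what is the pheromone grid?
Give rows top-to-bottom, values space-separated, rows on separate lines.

After step 1: ants at (0,2),(2,2),(1,3)
  0 0 1 0 0
  0 0 0 1 1
  0 0 1 0 0
  0 0 0 0 0
After step 2: ants at (0,3),(1,2),(1,4)
  0 0 0 1 0
  0 0 1 0 2
  0 0 0 0 0
  0 0 0 0 0
After step 3: ants at (0,4),(0,2),(0,4)
  0 0 1 0 3
  0 0 0 0 1
  0 0 0 0 0
  0 0 0 0 0
After step 4: ants at (1,4),(0,3),(1,4)
  0 0 0 1 2
  0 0 0 0 4
  0 0 0 0 0
  0 0 0 0 0
After step 5: ants at (0,4),(0,4),(0,4)
  0 0 0 0 7
  0 0 0 0 3
  0 0 0 0 0
  0 0 0 0 0

0 0 0 0 7
0 0 0 0 3
0 0 0 0 0
0 0 0 0 0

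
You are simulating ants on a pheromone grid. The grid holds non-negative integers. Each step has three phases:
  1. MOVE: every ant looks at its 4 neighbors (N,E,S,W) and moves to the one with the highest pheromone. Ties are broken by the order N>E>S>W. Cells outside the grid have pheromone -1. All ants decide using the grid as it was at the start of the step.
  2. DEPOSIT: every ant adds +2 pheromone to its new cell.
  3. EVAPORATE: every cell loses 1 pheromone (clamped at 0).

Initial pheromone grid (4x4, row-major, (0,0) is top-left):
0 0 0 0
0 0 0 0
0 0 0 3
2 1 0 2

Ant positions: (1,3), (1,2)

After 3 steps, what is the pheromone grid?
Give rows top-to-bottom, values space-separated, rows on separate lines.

After step 1: ants at (2,3),(0,2)
  0 0 1 0
  0 0 0 0
  0 0 0 4
  1 0 0 1
After step 2: ants at (3,3),(0,3)
  0 0 0 1
  0 0 0 0
  0 0 0 3
  0 0 0 2
After step 3: ants at (2,3),(1,3)
  0 0 0 0
  0 0 0 1
  0 0 0 4
  0 0 0 1

0 0 0 0
0 0 0 1
0 0 0 4
0 0 0 1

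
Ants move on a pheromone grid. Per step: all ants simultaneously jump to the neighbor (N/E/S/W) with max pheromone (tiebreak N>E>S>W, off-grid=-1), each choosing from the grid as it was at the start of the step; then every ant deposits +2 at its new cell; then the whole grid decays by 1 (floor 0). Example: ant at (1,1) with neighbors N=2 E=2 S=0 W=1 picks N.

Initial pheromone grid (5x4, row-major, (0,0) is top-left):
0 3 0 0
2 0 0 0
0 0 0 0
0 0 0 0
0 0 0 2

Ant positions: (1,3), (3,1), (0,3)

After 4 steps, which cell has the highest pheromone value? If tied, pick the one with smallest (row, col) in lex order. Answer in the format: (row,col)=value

Step 1: ant0:(1,3)->N->(0,3) | ant1:(3,1)->N->(2,1) | ant2:(0,3)->S->(1,3)
  grid max=2 at (0,1)
Step 2: ant0:(0,3)->S->(1,3) | ant1:(2,1)->N->(1,1) | ant2:(1,3)->N->(0,3)
  grid max=2 at (0,3)
Step 3: ant0:(1,3)->N->(0,3) | ant1:(1,1)->N->(0,1) | ant2:(0,3)->S->(1,3)
  grid max=3 at (0,3)
Step 4: ant0:(0,3)->S->(1,3) | ant1:(0,1)->E->(0,2) | ant2:(1,3)->N->(0,3)
  grid max=4 at (0,3)
Final grid:
  0 1 1 4
  0 0 0 4
  0 0 0 0
  0 0 0 0
  0 0 0 0
Max pheromone 4 at (0,3)

Answer: (0,3)=4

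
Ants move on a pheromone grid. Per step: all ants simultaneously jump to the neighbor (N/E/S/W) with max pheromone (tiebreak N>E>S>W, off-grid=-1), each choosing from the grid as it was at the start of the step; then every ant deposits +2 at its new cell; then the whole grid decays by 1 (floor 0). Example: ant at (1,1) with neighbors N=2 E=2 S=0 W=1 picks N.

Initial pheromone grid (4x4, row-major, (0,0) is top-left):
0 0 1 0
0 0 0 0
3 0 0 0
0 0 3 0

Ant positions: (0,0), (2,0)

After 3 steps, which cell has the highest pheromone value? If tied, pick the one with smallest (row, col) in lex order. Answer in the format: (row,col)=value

Answer: (2,0)=2

Derivation:
Step 1: ant0:(0,0)->E->(0,1) | ant1:(2,0)->N->(1,0)
  grid max=2 at (2,0)
Step 2: ant0:(0,1)->E->(0,2) | ant1:(1,0)->S->(2,0)
  grid max=3 at (2,0)
Step 3: ant0:(0,2)->E->(0,3) | ant1:(2,0)->N->(1,0)
  grid max=2 at (2,0)
Final grid:
  0 0 0 1
  1 0 0 0
  2 0 0 0
  0 0 0 0
Max pheromone 2 at (2,0)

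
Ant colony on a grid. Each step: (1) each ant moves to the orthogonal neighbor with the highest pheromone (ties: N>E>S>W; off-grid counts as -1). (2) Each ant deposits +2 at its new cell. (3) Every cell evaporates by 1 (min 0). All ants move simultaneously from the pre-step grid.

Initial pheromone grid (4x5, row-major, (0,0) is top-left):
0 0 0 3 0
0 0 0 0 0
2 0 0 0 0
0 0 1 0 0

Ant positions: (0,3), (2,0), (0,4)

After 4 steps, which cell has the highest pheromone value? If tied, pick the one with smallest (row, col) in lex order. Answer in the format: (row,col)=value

Answer: (0,3)=7

Derivation:
Step 1: ant0:(0,3)->E->(0,4) | ant1:(2,0)->N->(1,0) | ant2:(0,4)->W->(0,3)
  grid max=4 at (0,3)
Step 2: ant0:(0,4)->W->(0,3) | ant1:(1,0)->S->(2,0) | ant2:(0,3)->E->(0,4)
  grid max=5 at (0,3)
Step 3: ant0:(0,3)->E->(0,4) | ant1:(2,0)->N->(1,0) | ant2:(0,4)->W->(0,3)
  grid max=6 at (0,3)
Step 4: ant0:(0,4)->W->(0,3) | ant1:(1,0)->S->(2,0) | ant2:(0,3)->E->(0,4)
  grid max=7 at (0,3)
Final grid:
  0 0 0 7 4
  0 0 0 0 0
  2 0 0 0 0
  0 0 0 0 0
Max pheromone 7 at (0,3)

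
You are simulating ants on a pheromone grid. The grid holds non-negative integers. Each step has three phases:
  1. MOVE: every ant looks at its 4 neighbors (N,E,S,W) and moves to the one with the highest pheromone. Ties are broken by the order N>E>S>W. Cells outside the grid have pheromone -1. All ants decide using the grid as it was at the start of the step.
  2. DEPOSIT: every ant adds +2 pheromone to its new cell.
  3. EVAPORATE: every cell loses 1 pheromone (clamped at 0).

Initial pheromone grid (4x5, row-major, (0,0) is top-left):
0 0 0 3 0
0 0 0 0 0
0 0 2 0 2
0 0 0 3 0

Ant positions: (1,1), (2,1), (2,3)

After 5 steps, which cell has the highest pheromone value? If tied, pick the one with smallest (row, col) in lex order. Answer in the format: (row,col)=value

Answer: (3,3)=4

Derivation:
Step 1: ant0:(1,1)->N->(0,1) | ant1:(2,1)->E->(2,2) | ant2:(2,3)->S->(3,3)
  grid max=4 at (3,3)
Step 2: ant0:(0,1)->E->(0,2) | ant1:(2,2)->N->(1,2) | ant2:(3,3)->N->(2,3)
  grid max=3 at (3,3)
Step 3: ant0:(0,2)->E->(0,3) | ant1:(1,2)->S->(2,2) | ant2:(2,3)->S->(3,3)
  grid max=4 at (3,3)
Step 4: ant0:(0,3)->E->(0,4) | ant1:(2,2)->N->(1,2) | ant2:(3,3)->N->(2,3)
  grid max=3 at (3,3)
Step 5: ant0:(0,4)->W->(0,3) | ant1:(1,2)->S->(2,2) | ant2:(2,3)->S->(3,3)
  grid max=4 at (3,3)
Final grid:
  0 0 0 2 0
  0 0 0 0 0
  0 0 3 0 0
  0 0 0 4 0
Max pheromone 4 at (3,3)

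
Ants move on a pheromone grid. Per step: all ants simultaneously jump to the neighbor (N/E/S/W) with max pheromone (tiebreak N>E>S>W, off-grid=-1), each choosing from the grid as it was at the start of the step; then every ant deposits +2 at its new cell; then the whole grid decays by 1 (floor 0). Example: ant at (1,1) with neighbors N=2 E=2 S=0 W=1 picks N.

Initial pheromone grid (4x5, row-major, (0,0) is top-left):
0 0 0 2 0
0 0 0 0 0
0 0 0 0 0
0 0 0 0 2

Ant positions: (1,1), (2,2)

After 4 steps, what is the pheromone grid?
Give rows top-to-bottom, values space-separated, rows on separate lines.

After step 1: ants at (0,1),(1,2)
  0 1 0 1 0
  0 0 1 0 0
  0 0 0 0 0
  0 0 0 0 1
After step 2: ants at (0,2),(0,2)
  0 0 3 0 0
  0 0 0 0 0
  0 0 0 0 0
  0 0 0 0 0
After step 3: ants at (0,3),(0,3)
  0 0 2 3 0
  0 0 0 0 0
  0 0 0 0 0
  0 0 0 0 0
After step 4: ants at (0,2),(0,2)
  0 0 5 2 0
  0 0 0 0 0
  0 0 0 0 0
  0 0 0 0 0

0 0 5 2 0
0 0 0 0 0
0 0 0 0 0
0 0 0 0 0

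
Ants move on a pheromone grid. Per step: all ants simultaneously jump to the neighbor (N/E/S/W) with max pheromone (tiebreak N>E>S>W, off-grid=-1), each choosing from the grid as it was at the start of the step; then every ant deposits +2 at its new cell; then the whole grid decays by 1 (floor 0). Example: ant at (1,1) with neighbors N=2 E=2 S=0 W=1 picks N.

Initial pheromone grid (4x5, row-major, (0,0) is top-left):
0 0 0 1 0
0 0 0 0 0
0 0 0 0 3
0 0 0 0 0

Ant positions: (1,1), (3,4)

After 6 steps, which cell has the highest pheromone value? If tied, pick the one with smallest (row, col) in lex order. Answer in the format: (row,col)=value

Step 1: ant0:(1,1)->N->(0,1) | ant1:(3,4)->N->(2,4)
  grid max=4 at (2,4)
Step 2: ant0:(0,1)->E->(0,2) | ant1:(2,4)->N->(1,4)
  grid max=3 at (2,4)
Step 3: ant0:(0,2)->E->(0,3) | ant1:(1,4)->S->(2,4)
  grid max=4 at (2,4)
Step 4: ant0:(0,3)->E->(0,4) | ant1:(2,4)->N->(1,4)
  grid max=3 at (2,4)
Step 5: ant0:(0,4)->S->(1,4) | ant1:(1,4)->S->(2,4)
  grid max=4 at (2,4)
Step 6: ant0:(1,4)->S->(2,4) | ant1:(2,4)->N->(1,4)
  grid max=5 at (2,4)
Final grid:
  0 0 0 0 0
  0 0 0 0 3
  0 0 0 0 5
  0 0 0 0 0
Max pheromone 5 at (2,4)

Answer: (2,4)=5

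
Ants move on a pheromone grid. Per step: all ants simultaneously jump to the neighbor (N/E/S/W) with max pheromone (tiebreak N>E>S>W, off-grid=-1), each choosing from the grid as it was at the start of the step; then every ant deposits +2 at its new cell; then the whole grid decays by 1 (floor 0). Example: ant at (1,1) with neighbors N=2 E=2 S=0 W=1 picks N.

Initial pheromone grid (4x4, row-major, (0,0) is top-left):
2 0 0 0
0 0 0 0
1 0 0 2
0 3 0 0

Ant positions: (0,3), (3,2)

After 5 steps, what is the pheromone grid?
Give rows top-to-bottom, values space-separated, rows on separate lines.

After step 1: ants at (1,3),(3,1)
  1 0 0 0
  0 0 0 1
  0 0 0 1
  0 4 0 0
After step 2: ants at (2,3),(2,1)
  0 0 0 0
  0 0 0 0
  0 1 0 2
  0 3 0 0
After step 3: ants at (1,3),(3,1)
  0 0 0 0
  0 0 0 1
  0 0 0 1
  0 4 0 0
After step 4: ants at (2,3),(2,1)
  0 0 0 0
  0 0 0 0
  0 1 0 2
  0 3 0 0
After step 5: ants at (1,3),(3,1)
  0 0 0 0
  0 0 0 1
  0 0 0 1
  0 4 0 0

0 0 0 0
0 0 0 1
0 0 0 1
0 4 0 0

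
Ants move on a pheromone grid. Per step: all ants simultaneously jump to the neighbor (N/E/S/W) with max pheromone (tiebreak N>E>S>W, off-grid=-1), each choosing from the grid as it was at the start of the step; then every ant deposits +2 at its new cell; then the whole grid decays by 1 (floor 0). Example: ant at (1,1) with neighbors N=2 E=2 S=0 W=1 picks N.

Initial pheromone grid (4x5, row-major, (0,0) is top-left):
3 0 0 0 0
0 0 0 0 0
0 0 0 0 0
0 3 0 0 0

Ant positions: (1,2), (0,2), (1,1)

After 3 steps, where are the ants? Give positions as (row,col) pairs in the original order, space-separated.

Step 1: ant0:(1,2)->N->(0,2) | ant1:(0,2)->E->(0,3) | ant2:(1,1)->N->(0,1)
  grid max=2 at (0,0)
Step 2: ant0:(0,2)->E->(0,3) | ant1:(0,3)->W->(0,2) | ant2:(0,1)->W->(0,0)
  grid max=3 at (0,0)
Step 3: ant0:(0,3)->W->(0,2) | ant1:(0,2)->E->(0,3) | ant2:(0,0)->E->(0,1)
  grid max=3 at (0,2)

(0,2) (0,3) (0,1)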